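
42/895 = 42/895   =  0.05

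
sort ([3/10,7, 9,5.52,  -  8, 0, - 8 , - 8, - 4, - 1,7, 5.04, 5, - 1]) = [-8,-8,  -  8, - 4, - 1 , - 1,0, 3/10, 5, 5.04, 5.52,7, 7,9]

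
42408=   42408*1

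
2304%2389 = 2304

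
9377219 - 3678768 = 5698451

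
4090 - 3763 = 327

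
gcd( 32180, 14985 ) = 5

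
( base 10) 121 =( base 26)4H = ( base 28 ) 49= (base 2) 1111001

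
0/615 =0 = 0.00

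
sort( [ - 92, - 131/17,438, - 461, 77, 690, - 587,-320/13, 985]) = [-587,-461, - 92, - 320/13, - 131/17,77, 438,690,  985]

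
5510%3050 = 2460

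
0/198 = 0 = 0.00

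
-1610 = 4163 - 5773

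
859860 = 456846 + 403014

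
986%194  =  16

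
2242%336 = 226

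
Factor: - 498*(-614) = 305772 = 2^2*3^1*83^1*307^1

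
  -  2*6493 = -12986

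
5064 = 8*633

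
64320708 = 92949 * 692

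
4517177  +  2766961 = 7284138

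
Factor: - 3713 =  - 47^1*79^1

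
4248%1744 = 760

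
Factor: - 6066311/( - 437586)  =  2^( - 1)*3^( - 1 ) * 43^1 * 71^1 * 1987^1*72931^( - 1)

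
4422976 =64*69109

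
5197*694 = 3606718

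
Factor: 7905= 3^1 * 5^1*17^1*31^1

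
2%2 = 0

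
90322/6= 15053 + 2/3 = 15053.67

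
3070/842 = 3 + 272/421 = 3.65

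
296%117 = 62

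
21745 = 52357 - 30612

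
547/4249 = 547/4249=0.13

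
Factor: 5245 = 5^1*1049^1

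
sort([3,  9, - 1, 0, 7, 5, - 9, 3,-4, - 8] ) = [-9,-8, - 4, - 1, 0, 3, 3,5, 7, 9]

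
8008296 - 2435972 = 5572324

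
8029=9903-1874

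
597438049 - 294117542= 303320507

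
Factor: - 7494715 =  - 5^1*31^1*48353^1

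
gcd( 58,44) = 2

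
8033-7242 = 791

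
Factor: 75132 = 2^2*3^2*2087^1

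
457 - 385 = 72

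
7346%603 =110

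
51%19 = 13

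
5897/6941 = 5897/6941=0.85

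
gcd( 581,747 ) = 83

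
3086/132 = 23 +25/66 = 23.38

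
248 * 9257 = 2295736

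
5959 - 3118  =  2841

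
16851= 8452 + 8399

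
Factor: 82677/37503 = 3^(  -  3)*7^1*31^1*127^1*  463^ (  -  1 )= 27559/12501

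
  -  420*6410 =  - 2692200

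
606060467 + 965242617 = 1571303084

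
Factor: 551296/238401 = 2^7*3^( - 2 )*59^1*73^1 * 26489^( - 1 )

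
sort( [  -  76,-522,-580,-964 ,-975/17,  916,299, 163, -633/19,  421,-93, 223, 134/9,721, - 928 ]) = [ - 964, - 928, - 580, - 522, - 93 , - 76, - 975/17,-633/19,134/9,163,  223 , 299 , 421,721,916 ]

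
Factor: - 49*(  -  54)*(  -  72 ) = -2^4*3^5* 7^2 = -190512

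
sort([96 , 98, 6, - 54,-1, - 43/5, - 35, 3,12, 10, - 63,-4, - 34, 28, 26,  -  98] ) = [ - 98,-63, - 54,-35  , - 34, - 43/5, - 4, - 1,3,6,10, 12, 26, 28,96,98] 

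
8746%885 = 781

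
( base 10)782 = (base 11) 651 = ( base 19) 233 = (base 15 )372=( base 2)1100001110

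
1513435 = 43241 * 35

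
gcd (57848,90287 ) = 1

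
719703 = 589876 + 129827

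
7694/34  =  226 + 5/17=226.29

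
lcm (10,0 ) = 0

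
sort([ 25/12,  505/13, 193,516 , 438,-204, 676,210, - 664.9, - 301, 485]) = [ - 664.9, - 301, - 204,25/12,505/13, 193,210, 438,485,516, 676]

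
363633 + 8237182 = 8600815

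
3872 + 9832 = 13704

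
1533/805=219/115=1.90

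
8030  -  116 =7914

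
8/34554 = 4/17277=0.00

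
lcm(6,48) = 48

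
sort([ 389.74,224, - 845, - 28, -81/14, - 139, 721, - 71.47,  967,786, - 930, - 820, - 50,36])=[ - 930,- 845, - 820, - 139,  -  71.47, - 50, - 28, - 81/14 , 36 , 224,  389.74,  721,786, 967] 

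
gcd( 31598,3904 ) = 122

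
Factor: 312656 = 2^4*19541^1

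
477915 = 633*755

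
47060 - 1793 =45267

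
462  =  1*462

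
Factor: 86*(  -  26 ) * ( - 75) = 2^2*3^1*5^2  *13^1*43^1 = 167700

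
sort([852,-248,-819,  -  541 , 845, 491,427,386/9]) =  [ - 819, - 541, - 248,386/9, 427,491,  845,852 ]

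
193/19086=193/19086 = 0.01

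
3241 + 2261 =5502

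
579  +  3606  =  4185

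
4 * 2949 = 11796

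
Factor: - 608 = -2^5 * 19^1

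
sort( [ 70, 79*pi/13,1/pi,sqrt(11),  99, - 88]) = [-88, 1/pi,sqrt( 11),79*pi/13,70,99] 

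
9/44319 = 3/14773 = 0.00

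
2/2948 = 1/1474=0.00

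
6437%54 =11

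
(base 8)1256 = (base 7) 2000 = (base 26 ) 10a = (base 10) 686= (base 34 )k6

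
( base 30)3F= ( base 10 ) 105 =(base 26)41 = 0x69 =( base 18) 5F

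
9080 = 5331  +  3749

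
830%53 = 35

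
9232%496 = 304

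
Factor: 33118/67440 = 16559/33720 = 2^( - 3 ) * 3^ ( - 1 )  *5^(  -  1)*29^1 * 281^ ( - 1) * 571^1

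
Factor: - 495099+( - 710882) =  - 7^1*172283^1 = - 1205981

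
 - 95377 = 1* ( - 95377 ) 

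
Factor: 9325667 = 13^1*383^1*1873^1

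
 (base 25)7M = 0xC5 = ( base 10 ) 197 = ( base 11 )16a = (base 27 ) 78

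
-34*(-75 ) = 2550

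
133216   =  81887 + 51329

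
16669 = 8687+7982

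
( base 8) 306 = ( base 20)9I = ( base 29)6o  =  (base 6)530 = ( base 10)198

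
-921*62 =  - 57102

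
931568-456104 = 475464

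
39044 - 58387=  - 19343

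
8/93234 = 4/46617 = 0.00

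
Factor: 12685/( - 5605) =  - 19^( - 1 )* 43^1 =- 43/19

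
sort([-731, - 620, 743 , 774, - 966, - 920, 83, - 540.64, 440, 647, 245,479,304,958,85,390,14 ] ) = [ - 966, - 920,-731, - 620 , - 540.64,14 , 83,85, 245, 304,390 , 440,479, 647,743 , 774,958]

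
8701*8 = 69608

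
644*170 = 109480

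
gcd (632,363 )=1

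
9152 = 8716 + 436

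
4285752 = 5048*849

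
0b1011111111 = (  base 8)1377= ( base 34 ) mj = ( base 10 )767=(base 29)QD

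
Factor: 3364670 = 2^1 * 5^1 *23^1*14629^1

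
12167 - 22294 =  - 10127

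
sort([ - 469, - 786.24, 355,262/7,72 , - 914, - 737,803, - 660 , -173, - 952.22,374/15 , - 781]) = [ - 952.22,-914, - 786.24, - 781, - 737,- 660,  -  469, - 173, 374/15, 262/7,72, 355,803 ]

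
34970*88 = 3077360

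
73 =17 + 56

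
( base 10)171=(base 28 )63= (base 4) 2223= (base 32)5B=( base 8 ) 253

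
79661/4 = 19915+1/4 = 19915.25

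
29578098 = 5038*5871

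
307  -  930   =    -  623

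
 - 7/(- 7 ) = 1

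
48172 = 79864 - 31692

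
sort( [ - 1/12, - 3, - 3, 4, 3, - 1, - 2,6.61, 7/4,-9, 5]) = [ - 9, - 3,  -  3, - 2,- 1, - 1/12 , 7/4, 3,  4  ,  5,6.61]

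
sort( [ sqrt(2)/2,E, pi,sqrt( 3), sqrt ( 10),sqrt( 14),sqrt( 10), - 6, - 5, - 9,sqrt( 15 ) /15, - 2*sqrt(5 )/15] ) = [ - 9,-6, - 5, - 2*sqrt( 5)/15,sqrt( 15)/15,sqrt ( 2)/2,sqrt(3),E,  pi, sqrt(10),sqrt(10 ),sqrt( 14)]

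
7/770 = 1/110 = 0.01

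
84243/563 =84243/563 = 149.63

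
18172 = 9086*2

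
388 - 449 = - 61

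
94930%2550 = 580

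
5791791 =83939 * 69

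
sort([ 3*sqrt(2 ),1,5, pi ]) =[1,pi,3*sqrt( 2),5]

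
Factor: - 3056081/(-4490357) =7^2*37^ ( - 1) *47^1*157^( -1 )*773^( - 1)*1327^1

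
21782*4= 87128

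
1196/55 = 1196/55 = 21.75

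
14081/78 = 180+41/78 = 180.53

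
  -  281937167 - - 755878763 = 473941596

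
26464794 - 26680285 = -215491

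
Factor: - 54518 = -2^1*27259^1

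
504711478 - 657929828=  - 153218350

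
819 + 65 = 884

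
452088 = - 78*( - 5796 ) 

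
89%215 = 89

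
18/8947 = 18/8947 = 0.00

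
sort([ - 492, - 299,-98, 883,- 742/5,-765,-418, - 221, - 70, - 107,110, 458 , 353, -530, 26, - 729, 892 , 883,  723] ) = [ - 765, - 729,-530, - 492, - 418, - 299, - 221, - 742/5,  -  107,  -  98,-70,26, 110,  353,458 , 723,883,883, 892 ] 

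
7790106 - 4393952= 3396154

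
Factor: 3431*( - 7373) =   -  47^1*73^2*101^1 = -  25296763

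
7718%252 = 158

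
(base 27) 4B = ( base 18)6B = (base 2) 1110111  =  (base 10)119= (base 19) 65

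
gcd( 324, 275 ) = 1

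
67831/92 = 67831/92 = 737.29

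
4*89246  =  356984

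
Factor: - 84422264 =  - 2^3* 101^1*163^1*641^1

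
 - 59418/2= - 29709 = - 29709.00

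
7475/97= 77 + 6/97 = 77.06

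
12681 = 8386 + 4295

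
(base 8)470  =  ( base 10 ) 312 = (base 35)8w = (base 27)bf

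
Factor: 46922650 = 2^1*5^2*938453^1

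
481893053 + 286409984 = 768303037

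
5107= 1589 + 3518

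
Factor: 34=2^1*17^1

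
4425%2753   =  1672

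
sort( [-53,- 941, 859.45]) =[- 941,  -  53 , 859.45 ] 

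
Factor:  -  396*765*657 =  - 2^2*3^6*5^1*11^1 * 17^1*73^1 =- 199031580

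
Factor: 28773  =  3^2*23^1*139^1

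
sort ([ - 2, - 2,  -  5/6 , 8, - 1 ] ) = [ -2, - 2, - 1 , - 5/6, 8]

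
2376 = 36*66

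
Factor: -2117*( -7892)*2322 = 2^3*3^3*29^1*43^1*73^1*1973^1 = 38794499208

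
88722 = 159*558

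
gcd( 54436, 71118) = 878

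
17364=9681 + 7683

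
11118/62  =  5559/31   =  179.32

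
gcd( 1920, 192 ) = 192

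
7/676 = 7/676 = 0.01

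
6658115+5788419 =12446534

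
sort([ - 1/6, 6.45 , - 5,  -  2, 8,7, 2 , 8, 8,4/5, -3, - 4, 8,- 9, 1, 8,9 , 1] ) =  [ - 9,-5,  -  4, -3, - 2, - 1/6, 4/5,1,  1 , 2,6.45, 7,8,8,8, 8, 8,  9]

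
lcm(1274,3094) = 21658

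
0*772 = 0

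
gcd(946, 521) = 1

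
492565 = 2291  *215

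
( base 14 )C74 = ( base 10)2454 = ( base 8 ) 4626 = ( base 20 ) 62e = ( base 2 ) 100110010110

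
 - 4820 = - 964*5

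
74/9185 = 74/9185= 0.01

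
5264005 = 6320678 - 1056673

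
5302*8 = 42416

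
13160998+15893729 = 29054727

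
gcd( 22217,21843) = 1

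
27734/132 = 210 + 7/66=210.11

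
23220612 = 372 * 62421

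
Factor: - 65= -5^1*13^1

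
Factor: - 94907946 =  - 2^1*3^1*7^1 * 47^1*48079^1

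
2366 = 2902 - 536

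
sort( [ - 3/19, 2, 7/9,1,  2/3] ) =[ - 3/19,2/3 , 7/9,1,2]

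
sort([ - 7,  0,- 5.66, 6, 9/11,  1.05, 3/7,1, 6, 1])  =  [ - 7,- 5.66, 0,  3/7,9/11,  1,1, 1.05, 6,6]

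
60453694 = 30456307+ 29997387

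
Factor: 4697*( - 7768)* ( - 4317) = 2^3 * 3^1*7^1*11^1*61^1 * 971^1  *  1439^1  =  157511339832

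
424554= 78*5443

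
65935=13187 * 5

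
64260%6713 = 3843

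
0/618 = 0 = 0.00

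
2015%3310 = 2015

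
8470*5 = 42350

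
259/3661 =37/523 = 0.07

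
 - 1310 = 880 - 2190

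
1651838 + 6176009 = 7827847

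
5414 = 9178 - 3764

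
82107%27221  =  444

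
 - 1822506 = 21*( - 86786) 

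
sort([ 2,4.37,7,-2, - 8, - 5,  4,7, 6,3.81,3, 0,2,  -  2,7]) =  [ - 8, - 5,-2,-2, 0, 2,2,3,3.81,4, 4.37, 6,7,7,7]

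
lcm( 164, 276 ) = 11316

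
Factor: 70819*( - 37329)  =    -  3^1*7^1 * 23^1 * 67^1*151^1  *  541^1   =  -2643602451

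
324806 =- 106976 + 431782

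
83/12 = 83/12 =6.92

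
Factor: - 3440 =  - 2^4 * 5^1 * 43^1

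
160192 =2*80096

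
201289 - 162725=38564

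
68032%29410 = 9212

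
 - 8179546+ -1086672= - 9266218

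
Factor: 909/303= 3^1 = 3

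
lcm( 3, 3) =3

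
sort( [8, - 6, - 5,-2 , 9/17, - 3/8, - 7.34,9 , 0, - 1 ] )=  [ - 7.34  , - 6,-5 , - 2,-1, - 3/8,0,9/17,8, 9] 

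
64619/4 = 16154 + 3/4 = 16154.75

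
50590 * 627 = 31719930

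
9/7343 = 9/7343 = 0.00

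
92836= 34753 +58083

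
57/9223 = 57/9223 = 0.01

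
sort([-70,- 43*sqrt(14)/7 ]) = [ - 70,-43 * sqrt( 14 )/7]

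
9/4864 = 9/4864 = 0.00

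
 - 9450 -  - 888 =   -  8562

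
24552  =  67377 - 42825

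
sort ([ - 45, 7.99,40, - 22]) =[-45, - 22, 7.99, 40 ]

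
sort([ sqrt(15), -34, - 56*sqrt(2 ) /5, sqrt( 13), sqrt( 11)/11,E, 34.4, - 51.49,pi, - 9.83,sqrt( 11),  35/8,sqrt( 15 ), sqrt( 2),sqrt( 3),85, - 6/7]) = [ - 51.49, - 34, - 56*sqrt( 2)/5 ,-9.83, -6/7,sqrt( 11) /11,sqrt (2), sqrt ( 3), E, pi, sqrt(11) , sqrt( 13), sqrt ( 15) , sqrt( 15) , 35/8,34.4,85 ] 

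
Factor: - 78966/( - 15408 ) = 2^( - 3)*41^1=41/8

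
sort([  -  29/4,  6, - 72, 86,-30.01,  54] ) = [-72, - 30.01,- 29/4,6,  54,  86 ] 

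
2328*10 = 23280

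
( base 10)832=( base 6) 3504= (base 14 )436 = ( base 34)OG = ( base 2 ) 1101000000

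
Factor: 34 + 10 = 44 = 2^2*11^1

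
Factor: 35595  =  3^2  *  5^1*7^1*113^1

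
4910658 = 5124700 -214042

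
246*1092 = 268632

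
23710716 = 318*74562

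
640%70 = 10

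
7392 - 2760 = 4632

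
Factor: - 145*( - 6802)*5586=2^2*3^1*5^1 * 7^2*19^2*29^1*179^1 = 5509415940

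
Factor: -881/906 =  - 2^( - 1)* 3^(  -  1)*151^(-1)*881^1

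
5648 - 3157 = 2491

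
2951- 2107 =844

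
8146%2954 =2238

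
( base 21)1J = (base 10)40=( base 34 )16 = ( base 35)15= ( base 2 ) 101000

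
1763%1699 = 64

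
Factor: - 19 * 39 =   -  741  =  - 3^1*13^1*19^1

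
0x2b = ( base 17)29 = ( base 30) 1D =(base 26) 1h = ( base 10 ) 43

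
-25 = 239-264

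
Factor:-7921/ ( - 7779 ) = 3^(-1 )*89^2*2593^( - 1 ) 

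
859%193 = 87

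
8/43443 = 8/43443 = 0.00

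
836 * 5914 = 4944104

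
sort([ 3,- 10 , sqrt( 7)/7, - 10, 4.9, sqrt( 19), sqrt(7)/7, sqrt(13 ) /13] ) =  [- 10, - 10, sqrt( 13)/13,  sqrt( 7) /7,sqrt( 7)/7, 3,sqrt( 19 ), 4.9 ]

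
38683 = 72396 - 33713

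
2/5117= 2/5117 = 0.00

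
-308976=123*( - 2512) 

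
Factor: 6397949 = 6397949^1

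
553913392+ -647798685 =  - 93885293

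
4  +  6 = 10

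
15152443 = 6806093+8346350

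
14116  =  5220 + 8896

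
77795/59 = 1318 + 33/59 = 1318.56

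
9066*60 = 543960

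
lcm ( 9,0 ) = 0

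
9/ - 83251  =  -9/83251 =- 0.00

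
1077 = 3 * 359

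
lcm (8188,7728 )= 687792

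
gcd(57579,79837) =1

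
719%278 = 163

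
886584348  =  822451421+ 64132927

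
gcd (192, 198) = 6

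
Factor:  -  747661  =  - 23^1*32507^1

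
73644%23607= 2823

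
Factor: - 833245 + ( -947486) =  - 1780731 = -3^3*101^1*653^1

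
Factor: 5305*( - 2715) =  - 14403075 = - 3^1*5^2*181^1*1061^1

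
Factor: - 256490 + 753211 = 59^1*8419^1 = 496721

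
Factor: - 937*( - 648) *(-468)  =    -  284158368 = - 2^5*3^6*13^1*937^1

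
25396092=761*33372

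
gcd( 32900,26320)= 6580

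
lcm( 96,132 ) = 1056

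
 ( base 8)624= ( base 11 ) 338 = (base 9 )488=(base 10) 404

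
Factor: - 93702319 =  - 19^1* 509^1*9689^1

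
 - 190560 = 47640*( - 4) 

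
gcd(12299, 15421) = 7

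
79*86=6794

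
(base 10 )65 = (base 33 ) 1W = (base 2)1000001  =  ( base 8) 101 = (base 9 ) 72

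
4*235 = 940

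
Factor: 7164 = 2^2 * 3^2*199^1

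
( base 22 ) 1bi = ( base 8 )1350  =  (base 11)617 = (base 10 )744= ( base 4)23220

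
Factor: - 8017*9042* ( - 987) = 71547347718 = 2^1*3^2* 7^1*11^1 *47^1*137^1*8017^1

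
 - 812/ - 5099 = 812/5099 = 0.16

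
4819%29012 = 4819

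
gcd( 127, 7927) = 1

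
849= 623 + 226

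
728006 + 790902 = 1518908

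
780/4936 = 195/1234 =0.16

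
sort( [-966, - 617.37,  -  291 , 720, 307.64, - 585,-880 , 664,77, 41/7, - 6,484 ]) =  [ - 966, -880 ,  -  617.37, - 585, - 291 , - 6,41/7,77,307.64, 484,664,720]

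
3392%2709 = 683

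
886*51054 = 45233844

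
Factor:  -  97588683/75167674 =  - 2^( - 1) * 3^2*29^1*53^( - 1 )*317^( - 1 )*2237^(-1) * 373903^1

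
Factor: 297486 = 2^1*3^3*7^1*787^1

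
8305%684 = 97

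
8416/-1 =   -  8416/1 = - 8416.00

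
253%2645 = 253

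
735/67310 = 147/13462 = 0.01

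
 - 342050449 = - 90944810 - 251105639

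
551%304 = 247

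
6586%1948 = 742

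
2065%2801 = 2065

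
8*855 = 6840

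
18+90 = 108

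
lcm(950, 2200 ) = 41800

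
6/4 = 1 + 1/2 = 1.50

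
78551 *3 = 235653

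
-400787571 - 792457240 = -1193244811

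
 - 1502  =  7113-8615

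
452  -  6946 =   -  6494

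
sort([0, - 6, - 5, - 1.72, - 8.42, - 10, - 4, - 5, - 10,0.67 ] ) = [ - 10, - 10 , - 8.42, - 6, - 5, - 5, - 4, - 1.72,0, 0.67]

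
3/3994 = 3/3994 = 0.00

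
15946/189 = 84 + 10/27 = 84.37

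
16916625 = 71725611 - 54808986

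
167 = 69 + 98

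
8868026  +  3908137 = 12776163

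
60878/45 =1352 + 38/45= 1352.84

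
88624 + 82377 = 171001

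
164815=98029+66786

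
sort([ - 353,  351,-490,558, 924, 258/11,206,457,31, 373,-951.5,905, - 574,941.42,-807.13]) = [-951.5,-807.13,-574, - 490, - 353,258/11,31, 206,351,373, 457,558,905,  924, 941.42]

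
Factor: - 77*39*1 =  - 3^1*7^1*11^1 * 13^1  =  - 3003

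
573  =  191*3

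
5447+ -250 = 5197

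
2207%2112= 95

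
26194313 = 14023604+12170709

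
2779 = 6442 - 3663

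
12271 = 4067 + 8204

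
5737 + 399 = 6136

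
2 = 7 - 5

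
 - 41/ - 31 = 41/31 = 1.32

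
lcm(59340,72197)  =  4331820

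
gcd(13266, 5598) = 18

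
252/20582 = 126/10291 = 0.01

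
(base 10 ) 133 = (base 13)A3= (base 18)77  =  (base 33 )41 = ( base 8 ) 205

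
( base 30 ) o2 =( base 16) 2d2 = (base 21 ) 1D8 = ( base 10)722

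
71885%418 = 407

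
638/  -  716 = -319/358 = -0.89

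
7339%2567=2205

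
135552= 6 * 22592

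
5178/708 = 7 + 37/118 = 7.31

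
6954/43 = 161 + 31/43 = 161.72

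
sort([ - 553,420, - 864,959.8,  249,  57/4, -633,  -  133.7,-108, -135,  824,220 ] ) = [-864, - 633, - 553,-135,-133.7,- 108,57/4,220,249,420,  824,959.8]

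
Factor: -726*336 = -243936 = - 2^5*3^2*7^1*11^2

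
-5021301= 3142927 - 8164228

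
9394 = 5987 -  - 3407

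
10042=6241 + 3801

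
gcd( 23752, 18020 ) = 4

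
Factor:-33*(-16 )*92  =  2^6*3^1*11^1*23^1 =48576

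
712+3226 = 3938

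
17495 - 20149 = - 2654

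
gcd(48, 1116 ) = 12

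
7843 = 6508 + 1335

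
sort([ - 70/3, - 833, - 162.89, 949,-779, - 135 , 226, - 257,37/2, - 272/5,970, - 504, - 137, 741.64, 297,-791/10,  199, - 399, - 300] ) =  [-833, -779,  -  504,-399,  -  300, - 257, - 162.89, - 137,-135,-791/10,  -  272/5, -70/3, 37/2, 199 , 226,297,741.64, 949,970] 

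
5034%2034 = 966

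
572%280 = 12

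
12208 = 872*14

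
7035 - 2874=4161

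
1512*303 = 458136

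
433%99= 37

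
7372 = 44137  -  36765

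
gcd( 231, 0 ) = 231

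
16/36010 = 8/18005  =  0.00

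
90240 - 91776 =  -1536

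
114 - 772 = -658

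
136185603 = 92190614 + 43994989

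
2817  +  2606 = 5423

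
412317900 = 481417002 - 69099102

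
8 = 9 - 1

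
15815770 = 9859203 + 5956567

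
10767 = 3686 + 7081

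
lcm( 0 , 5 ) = 0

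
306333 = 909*337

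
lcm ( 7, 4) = 28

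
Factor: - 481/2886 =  - 1/6 =- 2^(-1)* 3^( - 1) 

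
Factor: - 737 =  - 11^1*67^1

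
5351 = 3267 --2084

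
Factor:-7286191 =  - 11^1*593^1*1117^1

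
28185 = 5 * 5637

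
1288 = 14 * 92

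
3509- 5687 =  - 2178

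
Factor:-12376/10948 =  - 26/23 = - 2^1*13^1*23^(-1)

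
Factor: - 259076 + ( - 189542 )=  - 448618 = - 2^1*224309^1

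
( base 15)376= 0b1100010010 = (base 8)1422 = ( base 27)123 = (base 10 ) 786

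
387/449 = 387/449 = 0.86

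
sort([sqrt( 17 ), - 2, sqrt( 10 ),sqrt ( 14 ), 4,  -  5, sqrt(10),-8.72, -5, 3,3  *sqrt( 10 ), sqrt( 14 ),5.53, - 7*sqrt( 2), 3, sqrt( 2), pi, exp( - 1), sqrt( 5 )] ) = [ - 7*sqrt( 2 ) ,-8.72, - 5,  -  5, - 2,exp(- 1),sqrt( 2), sqrt ( 5 ), 3,3,pi, sqrt(10), sqrt(10 ), sqrt(  14) , sqrt( 14),4,  sqrt( 17), 5.53,3 * sqrt (10)]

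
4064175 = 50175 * 81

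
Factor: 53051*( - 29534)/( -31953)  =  1566808234/31953 = 2^1*3^( - 1 )* 10651^( - 1)*14767^1*53051^1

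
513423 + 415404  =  928827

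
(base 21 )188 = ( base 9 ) 755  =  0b1001101001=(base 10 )617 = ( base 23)13J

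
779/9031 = 779/9031 = 0.09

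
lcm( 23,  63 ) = 1449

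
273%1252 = 273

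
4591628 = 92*49909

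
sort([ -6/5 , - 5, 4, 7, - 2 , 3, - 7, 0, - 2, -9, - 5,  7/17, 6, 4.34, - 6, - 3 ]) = [ - 9, - 7,-6,  -  5 , - 5, - 3,- 2, - 2, - 6/5,0, 7/17 , 3, 4, 4.34, 6,  7 ]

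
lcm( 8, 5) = 40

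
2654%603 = 242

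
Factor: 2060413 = 271^1*7603^1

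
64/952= 8/119 = 0.07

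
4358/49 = 4358/49 = 88.94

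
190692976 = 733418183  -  542725207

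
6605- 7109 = -504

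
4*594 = 2376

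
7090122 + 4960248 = 12050370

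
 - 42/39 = -2 + 12/13 = - 1.08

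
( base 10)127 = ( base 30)47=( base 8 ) 177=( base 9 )151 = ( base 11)106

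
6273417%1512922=221729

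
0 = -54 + 54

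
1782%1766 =16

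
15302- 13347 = 1955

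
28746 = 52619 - 23873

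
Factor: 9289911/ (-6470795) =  - 3^1*5^ ( - 1)*17^ ( - 1 )*269^( - 1 )*283^ (  -  1 )*3096637^1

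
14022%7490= 6532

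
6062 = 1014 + 5048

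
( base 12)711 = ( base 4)33331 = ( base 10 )1021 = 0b1111111101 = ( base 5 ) 13041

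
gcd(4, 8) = 4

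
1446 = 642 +804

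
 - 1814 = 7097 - 8911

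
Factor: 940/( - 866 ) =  - 2^1*5^1*47^1*433^( - 1) =- 470/433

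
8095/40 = 202+3/8 =202.38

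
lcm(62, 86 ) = 2666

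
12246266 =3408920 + 8837346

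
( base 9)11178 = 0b1110100010010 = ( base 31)7n2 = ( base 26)B06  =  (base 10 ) 7442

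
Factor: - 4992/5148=-2^5*3^( - 1 )*11^( - 1 ) = - 32/33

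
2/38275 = 2/38275 = 0.00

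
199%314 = 199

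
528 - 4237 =  -  3709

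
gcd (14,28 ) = 14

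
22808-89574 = - 66766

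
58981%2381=1837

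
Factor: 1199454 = 2^1*3^1*199909^1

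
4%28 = 4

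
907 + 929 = 1836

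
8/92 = 2/23 = 0.09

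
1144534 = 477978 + 666556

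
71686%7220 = 6706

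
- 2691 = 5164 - 7855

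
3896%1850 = 196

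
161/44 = 3 +29/44 =3.66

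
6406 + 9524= 15930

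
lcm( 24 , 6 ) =24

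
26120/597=26120/597 = 43.75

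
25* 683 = 17075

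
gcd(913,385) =11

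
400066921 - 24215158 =375851763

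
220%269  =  220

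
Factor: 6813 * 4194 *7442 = 212645639124 =2^2*3^4 * 61^2*233^1*757^1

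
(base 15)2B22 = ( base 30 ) a8h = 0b10010000101001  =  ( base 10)9257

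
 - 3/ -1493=3/1493=0.00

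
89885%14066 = 5489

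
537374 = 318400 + 218974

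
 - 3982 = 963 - 4945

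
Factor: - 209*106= - 2^1 *11^1*19^1*53^1 = -22154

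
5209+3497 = 8706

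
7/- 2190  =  -1 + 2183/2190 = - 0.00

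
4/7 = 4/7 = 0.57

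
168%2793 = 168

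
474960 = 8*59370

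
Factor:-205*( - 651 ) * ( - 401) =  - 3^1 * 5^1*7^1*31^1*41^1*401^1 = - 53515455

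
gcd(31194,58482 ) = 18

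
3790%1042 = 664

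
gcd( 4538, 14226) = 2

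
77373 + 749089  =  826462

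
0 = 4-4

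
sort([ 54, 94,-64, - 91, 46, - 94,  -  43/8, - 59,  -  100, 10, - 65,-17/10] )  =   [ - 100,  -  94,- 91, - 65  , - 64, - 59, - 43/8, - 17/10, 10,46, 54, 94 ]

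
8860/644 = 13+122/161 = 13.76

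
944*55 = 51920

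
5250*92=483000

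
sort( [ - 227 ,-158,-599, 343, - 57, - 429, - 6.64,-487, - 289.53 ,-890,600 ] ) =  [ - 890, - 599, - 487, - 429, - 289.53, - 227, - 158, - 57, - 6.64, 343,600] 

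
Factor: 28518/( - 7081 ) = - 2^1 * 3^1*7^2 * 73^( - 1)=- 294/73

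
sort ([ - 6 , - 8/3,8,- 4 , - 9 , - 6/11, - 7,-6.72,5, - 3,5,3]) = [ - 9, - 7, - 6.72, - 6, - 4 , - 3, -8/3,  -  6/11  ,  3,5, 5,8] 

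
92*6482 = 596344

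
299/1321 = 299/1321  =  0.23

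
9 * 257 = 2313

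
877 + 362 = 1239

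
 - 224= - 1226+1002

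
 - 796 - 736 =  -1532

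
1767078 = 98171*18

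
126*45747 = 5764122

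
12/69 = 4/23 = 0.17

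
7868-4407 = 3461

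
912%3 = 0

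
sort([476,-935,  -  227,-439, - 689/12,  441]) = [ - 935, - 439, - 227, - 689/12,441,476]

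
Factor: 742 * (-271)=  - 201082 = - 2^1*7^1*53^1*271^1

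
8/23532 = 2/5883= 0.00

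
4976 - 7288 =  - 2312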